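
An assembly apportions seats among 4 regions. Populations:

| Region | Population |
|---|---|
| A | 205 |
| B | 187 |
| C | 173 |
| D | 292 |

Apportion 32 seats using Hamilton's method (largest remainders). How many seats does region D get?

11

The standard divisor is 857/32 ≈ 26.781.
Standard quotas: A 7.655, B 6.982, C 6.460, D 10.903.
Lower quotas: A 7, B 6, C 6, D 10 (sum 29, leaving 3 seats).
Remainders in descending order: B 0.982, D 0.903, A 0.655, C 0.460.
Largest remainders: B, D, A receive the extra seats.
D receives 11.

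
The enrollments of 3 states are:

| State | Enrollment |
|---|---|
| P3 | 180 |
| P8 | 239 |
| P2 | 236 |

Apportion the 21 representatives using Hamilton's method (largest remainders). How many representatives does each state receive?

The standard divisor is 655/21 ≈ 31.19.
Standard quotas: P3 5.771, P8 7.663, P2 7.566.
Lower quotas: P3 5, P8 7, P2 7 (sum 19, leaving 2 seats).
Remainders in descending order: P3 0.771, P8 0.663, P2 0.566.
Largest remainders: P3, P8 receive the extra seats.

P3=6; P8=8; P2=7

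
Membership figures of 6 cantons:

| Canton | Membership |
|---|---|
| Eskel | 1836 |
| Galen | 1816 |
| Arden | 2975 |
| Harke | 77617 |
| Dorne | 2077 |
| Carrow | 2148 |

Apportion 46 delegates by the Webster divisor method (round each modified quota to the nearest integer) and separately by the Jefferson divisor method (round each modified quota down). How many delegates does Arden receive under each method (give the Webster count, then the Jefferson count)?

Webster: Eskel 1, Galen 1, Arden 2, Harke 40, Dorne 1, Carrow 1.
Jefferson: Eskel 1, Galen 0, Arden 1, Harke 42, Dorne 1, Carrow 1.
Arden gets 2 under Webster and 1 under Jefferson.

2 and 1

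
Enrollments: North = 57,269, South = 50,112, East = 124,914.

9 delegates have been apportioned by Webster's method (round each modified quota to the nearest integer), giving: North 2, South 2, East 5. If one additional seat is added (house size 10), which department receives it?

Priority for the next seat is population ÷ (current seats + 0.5).
Priorities: North 22907.600, South 20044.800, East 22711.636.
Highest priority: North.

North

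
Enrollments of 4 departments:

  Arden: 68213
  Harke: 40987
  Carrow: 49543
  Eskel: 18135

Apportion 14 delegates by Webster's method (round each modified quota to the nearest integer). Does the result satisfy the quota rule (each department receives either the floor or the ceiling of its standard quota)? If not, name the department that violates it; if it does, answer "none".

Standard quotas: Arden 5.399, Harke 3.244, Carrow 3.921, Eskel 1.435.
Webster allocation: Arden 6, Harke 3, Carrow 4, Eskel 1.
Every allocation lies between the lower and upper quota.

none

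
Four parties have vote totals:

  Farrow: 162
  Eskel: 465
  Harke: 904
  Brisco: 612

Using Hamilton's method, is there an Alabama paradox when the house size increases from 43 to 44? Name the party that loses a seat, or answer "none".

Eskel

At 43 seats: Farrow 3, Eskel 10, Harke 18, Brisco 12.
At 44 seats: Farrow 3, Eskel 9, Harke 19, Brisco 13.
Eskel drops from 10 to 9.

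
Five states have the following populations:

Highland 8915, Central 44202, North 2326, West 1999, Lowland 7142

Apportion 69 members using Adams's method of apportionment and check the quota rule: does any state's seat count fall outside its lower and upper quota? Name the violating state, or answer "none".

Central

Standard quotas: Highland 9.525, Central 47.224, North 2.485, West 2.136, Lowland 7.630.
Adams allocation: Highland 10, Central 45, North 3, West 3, Lowland 8.
Central has quota 47.224 (lower 47, upper 48) but receives 45 — outside the quota interval.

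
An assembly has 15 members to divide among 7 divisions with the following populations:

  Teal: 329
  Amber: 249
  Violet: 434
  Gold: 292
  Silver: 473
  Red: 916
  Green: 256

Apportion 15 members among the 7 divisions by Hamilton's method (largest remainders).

Standard divisor: 2949 ÷ 15 ≈ 196.6.
Standard quotas: Teal 1.673, Amber 1.267, Violet 2.208, Gold 1.485, Silver 2.406, Red 4.659, Green 1.302.
Lower quotas: Teal 1, Amber 1, Violet 2, Gold 1, Silver 2, Red 4, Green 1 (sum 12, leaving 3 seats).
Remainders in descending order: Teal 0.673, Red 0.659, Gold 0.485, Silver 0.406, Green 0.302, Amber 0.267, Violet 0.208.
The surplus seats go to Teal, Red, Gold.

Teal 2, Amber 1, Violet 2, Gold 2, Silver 2, Red 5, Green 1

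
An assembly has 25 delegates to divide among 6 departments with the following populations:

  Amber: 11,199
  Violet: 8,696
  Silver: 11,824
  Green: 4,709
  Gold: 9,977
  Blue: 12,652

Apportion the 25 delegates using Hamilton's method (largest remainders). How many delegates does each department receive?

Standard divisor: 59057 ÷ 25 ≈ 2362.28.
Standard quotas: Amber 4.7408, Violet 3.6812, Silver 5.0053, Green 1.9934, Gold 4.2235, Blue 5.3558.
Lower quotas: Amber 4, Violet 3, Silver 5, Green 1, Gold 4, Blue 5 (sum 22, leaving 3 seats).
Remainders in descending order: Green 0.9934, Amber 0.7408, Violet 0.6812, Blue 0.3558, Gold 0.2235, Silver 0.0053.
The surplus seats go to Green, Amber, Violet.

Amber=5, Violet=4, Silver=5, Green=2, Gold=4, Blue=5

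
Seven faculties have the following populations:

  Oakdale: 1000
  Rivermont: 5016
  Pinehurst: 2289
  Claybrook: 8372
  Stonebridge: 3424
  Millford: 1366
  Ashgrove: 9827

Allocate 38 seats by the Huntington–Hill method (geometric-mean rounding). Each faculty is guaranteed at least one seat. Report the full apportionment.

With divisor 827: modified quotas Oakdale 1.209, Rivermont 6.065, Pinehurst 2.768, Claybrook 10.123, Stonebridge 4.140, Millford 1.652, Ashgrove 11.883.
Geometric-mean thresholds: Oakdale √(1·2)=1.414, Rivermont √(6·7)=6.481, Pinehurst √(2·3)=2.449, Claybrook √(10·11)=10.488, Stonebridge √(4·5)=4.472, Millford √(1·2)=1.414, Ashgrove √(11·12)=11.489.
Each quota rounded against its threshold gives Oakdale 1, Rivermont 6, Pinehurst 3, Claybrook 10, Stonebridge 4, Millford 2, Ashgrove 12 (total 38).

Oakdale 1, Rivermont 6, Pinehurst 3, Claybrook 10, Stonebridge 4, Millford 2, Ashgrove 12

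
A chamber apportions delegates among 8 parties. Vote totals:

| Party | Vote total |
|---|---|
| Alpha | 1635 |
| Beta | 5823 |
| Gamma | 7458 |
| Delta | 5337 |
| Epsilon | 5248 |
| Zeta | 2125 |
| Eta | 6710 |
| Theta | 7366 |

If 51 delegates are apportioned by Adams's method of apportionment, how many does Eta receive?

8

Standard divisor 41702/51 ≈ 817.686; standard quotas: Alpha 2.000, Beta 7.121, Gamma 9.121, Delta 6.527, Epsilon 6.418, Zeta 2.599, Eta 8.206, Theta 9.008.
Rounding up gives 2, 8, 10, 7, 7, 3, 9, 10 = 56 seats, so the divisor must be adjusted.
With modified divisor 880: modified quotas Alpha 1.858, Beta 6.617, Gamma 8.475, Delta 6.065, Epsilon 5.964, Zeta 2.415, Eta 7.625, Theta 8.370.
Rounding up: Alpha 2, Beta 7, Gamma 9, Delta 7, Epsilon 6, Zeta 3, Eta 8, Theta 9 (total 51).
Eta receives 8.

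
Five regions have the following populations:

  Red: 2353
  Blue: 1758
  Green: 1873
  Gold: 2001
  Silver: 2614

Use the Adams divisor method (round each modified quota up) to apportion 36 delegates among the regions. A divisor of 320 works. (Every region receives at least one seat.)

With modified divisor 320: modified quotas Red 7.353, Blue 5.494, Green 5.853, Gold 6.253, Silver 8.169.
Rounding up: Red 8, Blue 6, Green 6, Gold 7, Silver 9 (total 36).

Red 8; Blue 6; Green 6; Gold 7; Silver 9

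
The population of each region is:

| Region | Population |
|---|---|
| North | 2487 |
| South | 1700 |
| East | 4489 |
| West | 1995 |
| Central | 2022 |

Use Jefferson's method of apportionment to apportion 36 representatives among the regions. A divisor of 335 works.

North=7, South=5, East=13, West=5, Central=6

With modified divisor 335: modified quotas North 7.424, South 5.075, East 13.400, West 5.955, Central 6.036.
Rounding down: North 7, South 5, East 13, West 5, Central 6 (total 36).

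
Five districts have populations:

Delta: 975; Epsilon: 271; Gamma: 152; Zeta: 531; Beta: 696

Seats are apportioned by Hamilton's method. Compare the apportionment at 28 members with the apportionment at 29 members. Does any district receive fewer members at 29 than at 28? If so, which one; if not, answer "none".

Gamma

At 28 seats: Delta 10, Epsilon 3, Gamma 2, Zeta 6, Beta 7.
At 29 seats: Delta 11, Epsilon 3, Gamma 1, Zeta 6, Beta 8.
Gamma drops from 2 to 1.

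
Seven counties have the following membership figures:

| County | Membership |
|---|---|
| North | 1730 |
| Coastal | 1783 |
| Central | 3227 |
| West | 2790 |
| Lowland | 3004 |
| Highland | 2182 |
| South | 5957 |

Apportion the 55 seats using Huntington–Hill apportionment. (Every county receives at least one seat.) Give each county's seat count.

North 5, Coastal 5, Central 8, West 7, Lowland 8, Highland 6, South 16

With divisor 382: modified quotas North 4.529, Coastal 4.668, Central 8.448, West 7.304, Lowland 7.864, Highland 5.712, South 15.594.
Geometric-mean thresholds: North √(4·5)=4.472, Coastal √(4·5)=4.472, Central √(8·9)=8.485, West √(7·8)=7.483, Lowland √(7·8)=7.483, Highland √(5·6)=5.477, South √(15·16)=15.492.
Each quota rounded against its threshold gives North 5, Coastal 5, Central 8, West 7, Lowland 8, Highland 6, South 16 (total 55).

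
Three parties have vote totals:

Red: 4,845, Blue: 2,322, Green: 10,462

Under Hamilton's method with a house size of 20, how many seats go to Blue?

3

The standard divisor is 17629/20 ≈ 881.45.
Standard quotas: Red 5.4966, Blue 2.6343, Green 11.8691.
Lower quotas: Red 5, Blue 2, Green 11 (sum 18, leaving 2 seats).
Remainders in descending order: Green 0.8691, Blue 0.6343, Red 0.4966.
Largest remainders: Green, Blue receive the extra seats.
Blue receives 3.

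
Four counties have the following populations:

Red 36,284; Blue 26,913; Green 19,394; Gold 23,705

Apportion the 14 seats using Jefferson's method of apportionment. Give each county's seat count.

Standard divisor 106296/14 ≈ 7592.571; standard quotas: Red 4.779, Blue 3.545, Green 2.554, Gold 3.122.
Rounding down gives 4, 3, 2, 3 = 12 seats, so the divisor must be adjusted.
With modified divisor 6600: modified quotas Red 5.498, Blue 4.078, Green 2.938, Gold 3.592.
Rounding down: Red 5, Blue 4, Green 2, Gold 3 (total 14).

Red: 5; Blue: 4; Green: 2; Gold: 3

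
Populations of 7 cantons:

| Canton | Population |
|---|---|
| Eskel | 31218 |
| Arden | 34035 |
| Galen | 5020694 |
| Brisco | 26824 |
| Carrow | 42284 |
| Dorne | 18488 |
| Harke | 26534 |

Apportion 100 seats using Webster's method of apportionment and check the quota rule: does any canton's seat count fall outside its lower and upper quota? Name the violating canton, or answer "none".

Galen

Standard quotas: Eskel 0.600, Arden 0.655, Galen 96.550, Brisco 0.516, Carrow 0.813, Dorne 0.356, Harke 0.510.
Webster allocation: Eskel 1, Arden 1, Galen 95, Brisco 1, Carrow 1, Dorne 0, Harke 1.
Galen has quota 96.550 (lower 96, upper 97) but receives 95 — outside the quota interval.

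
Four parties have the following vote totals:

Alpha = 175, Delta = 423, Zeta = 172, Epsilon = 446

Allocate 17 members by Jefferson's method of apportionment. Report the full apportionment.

Standard divisor 1216/17 ≈ 71.529; standard quotas: Alpha 2.447, Delta 5.914, Zeta 2.405, Epsilon 6.235.
Rounding down gives 2, 5, 2, 6 = 15 seats, so the divisor must be adjusted.
With modified divisor 62: modified quotas Alpha 2.823, Delta 6.823, Zeta 2.774, Epsilon 7.194.
Rounding down: Alpha 2, Delta 6, Zeta 2, Epsilon 7 (total 17).

Alpha=2, Delta=6, Zeta=2, Epsilon=7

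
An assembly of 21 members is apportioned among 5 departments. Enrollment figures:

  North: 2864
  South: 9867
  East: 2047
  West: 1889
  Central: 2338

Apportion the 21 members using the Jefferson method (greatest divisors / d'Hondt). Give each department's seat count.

North: 3, South: 12, East: 2, West: 2, Central: 2

Standard divisor 19005/21 ≈ 905; standard quotas: North 3.165, South 10.903, East 2.262, West 2.087, Central 2.583.
Rounding down gives 3, 10, 2, 2, 2 = 19 seats, so the divisor must be adjusted.
With modified divisor 800: modified quotas North 3.580, South 12.334, East 2.559, West 2.361, Central 2.922.
Rounding down: North 3, South 12, East 2, West 2, Central 2 (total 21).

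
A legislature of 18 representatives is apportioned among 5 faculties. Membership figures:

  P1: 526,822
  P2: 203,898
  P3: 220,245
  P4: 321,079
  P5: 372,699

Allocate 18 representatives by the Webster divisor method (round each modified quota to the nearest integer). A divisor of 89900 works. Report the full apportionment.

P1=6; P2=2; P3=2; P4=4; P5=4

With modified divisor 89900: modified quotas P1 5.860, P2 2.268, P3 2.450, P4 3.572, P5 4.146.
Rounding to the nearest integer: P1 6, P2 2, P3 2, P4 4, P5 4 (total 18).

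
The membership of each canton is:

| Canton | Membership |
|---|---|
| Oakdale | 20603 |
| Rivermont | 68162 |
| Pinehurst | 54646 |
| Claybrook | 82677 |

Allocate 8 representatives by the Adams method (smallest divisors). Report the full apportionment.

Standard divisor 226088/8 ≈ 28261; standard quotas: Oakdale 0.729, Rivermont 2.412, Pinehurst 1.934, Claybrook 2.925.
Rounding up gives 1, 3, 2, 3 = 9 seats, so the divisor must be adjusted.
With modified divisor 37700: modified quotas Oakdale 0.546, Rivermont 1.808, Pinehurst 1.449, Claybrook 2.193.
Rounding up: Oakdale 1, Rivermont 2, Pinehurst 2, Claybrook 3 (total 8).

Oakdale: 1, Rivermont: 2, Pinehurst: 2, Claybrook: 3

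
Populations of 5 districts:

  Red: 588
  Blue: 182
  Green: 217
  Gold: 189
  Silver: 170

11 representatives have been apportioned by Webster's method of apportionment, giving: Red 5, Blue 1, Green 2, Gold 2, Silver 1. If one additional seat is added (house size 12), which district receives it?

Blue

Priority for the next seat is population ÷ (current seats + 0.5).
Priorities: Red 106.909, Blue 121.333, Green 86.800, Gold 75.600, Silver 113.333.
Highest priority: Blue.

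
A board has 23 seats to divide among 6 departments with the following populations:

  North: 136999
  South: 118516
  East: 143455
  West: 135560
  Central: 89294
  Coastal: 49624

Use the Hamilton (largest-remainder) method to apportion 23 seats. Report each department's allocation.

North=5, South=4, East=5, West=4, Central=3, Coastal=2

The standard divisor is 673448/23 ≈ 29280.348.
Standard quotas: North 4.6789, South 4.0476, East 4.8994, West 4.6297, Central 3.0496, Coastal 1.6948.
Lower quotas: North 4, South 4, East 4, West 4, Central 3, Coastal 1 (sum 20, leaving 3 seats).
Remainders in descending order: East 0.8994, Coastal 0.6948, North 0.6789, West 0.6297, Central 0.0496, South 0.0476.
The surplus seats go to East, Coastal, North.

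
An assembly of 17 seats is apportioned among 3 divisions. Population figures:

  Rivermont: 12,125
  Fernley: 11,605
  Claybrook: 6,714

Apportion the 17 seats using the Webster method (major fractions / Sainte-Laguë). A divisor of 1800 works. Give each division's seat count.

With modified divisor 1800: modified quotas Rivermont 6.736, Fernley 6.447, Claybrook 3.730.
Rounding to the nearest integer: Rivermont 7, Fernley 6, Claybrook 4 (total 17).

Rivermont: 7; Fernley: 6; Claybrook: 4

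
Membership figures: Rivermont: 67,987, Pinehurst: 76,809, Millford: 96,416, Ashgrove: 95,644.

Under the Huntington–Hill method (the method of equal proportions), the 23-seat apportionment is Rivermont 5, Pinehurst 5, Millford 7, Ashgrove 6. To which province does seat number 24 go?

Ashgrove

Priority for the next seat is population ÷ (√(s·(s+1))).
Priorities: Rivermont 12412.671, Pinehurst 14023.341, Millford 12884.130, Ashgrove 14758.190.
Highest priority: Ashgrove.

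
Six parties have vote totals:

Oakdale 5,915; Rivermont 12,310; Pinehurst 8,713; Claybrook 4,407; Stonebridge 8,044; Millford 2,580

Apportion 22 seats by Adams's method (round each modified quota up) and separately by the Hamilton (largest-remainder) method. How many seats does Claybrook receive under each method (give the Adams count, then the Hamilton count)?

Adams: Oakdale 3, Rivermont 6, Pinehurst 4, Claybrook 3, Stonebridge 4, Millford 2.
Hamilton: Oakdale 3, Rivermont 7, Pinehurst 5, Claybrook 2, Stonebridge 4, Millford 1.
Claybrook gets 3 under Adams and 2 under Hamilton.

3 and 2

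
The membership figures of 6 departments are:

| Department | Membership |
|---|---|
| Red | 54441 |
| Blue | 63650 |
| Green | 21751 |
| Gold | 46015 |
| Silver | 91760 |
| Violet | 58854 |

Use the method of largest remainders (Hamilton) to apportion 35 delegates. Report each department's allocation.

Red: 6, Blue: 7, Green: 2, Gold: 5, Silver: 9, Violet: 6

Standard divisor: 336471 ÷ 35 ≈ 9613.457.
Standard quotas: Red 5.6630, Blue 6.6209, Green 2.2626, Gold 4.7865, Silver 9.5450, Violet 6.1220.
Lower quotas: Red 5, Blue 6, Green 2, Gold 4, Silver 9, Violet 6 (sum 32, leaving 3 seats).
Remainders in descending order: Gold 0.7865, Red 0.6630, Blue 0.6209, Silver 0.5450, Green 0.2626, Violet 0.1220.
Largest remainders: Gold, Red, Blue receive the extra seats.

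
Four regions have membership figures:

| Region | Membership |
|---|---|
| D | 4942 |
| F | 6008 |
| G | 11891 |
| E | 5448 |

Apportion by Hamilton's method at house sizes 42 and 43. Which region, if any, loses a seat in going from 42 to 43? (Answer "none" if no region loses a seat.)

none

At 42 seats: D 7, F 9, G 18, E 8.
At 43 seats: D 8, F 9, G 18, E 8.
No region's allocation decreased.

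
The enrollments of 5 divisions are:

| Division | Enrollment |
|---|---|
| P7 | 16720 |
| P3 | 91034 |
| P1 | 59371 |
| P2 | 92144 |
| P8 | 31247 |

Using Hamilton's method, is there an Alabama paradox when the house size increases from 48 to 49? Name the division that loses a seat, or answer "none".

none

At 48 seats: P7 3, P3 15, P1 10, P2 15, P8 5.
At 49 seats: P7 3, P3 15, P1 10, P2 16, P8 5.
No division's allocation decreased.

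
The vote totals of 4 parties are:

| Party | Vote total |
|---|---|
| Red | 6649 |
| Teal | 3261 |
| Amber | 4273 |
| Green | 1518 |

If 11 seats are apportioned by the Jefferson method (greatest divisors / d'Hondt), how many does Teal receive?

Standard divisor 15701/11 ≈ 1427.364; standard quotas: Red 4.658, Teal 2.285, Amber 2.994, Green 1.063.
Rounding down gives 4, 2, 2, 1 = 9 seats, so the divisor must be adjusted.
With modified divisor 1200: modified quotas Red 5.541, Teal 2.717, Amber 3.561, Green 1.265.
Rounding down: Red 5, Teal 2, Amber 3, Green 1 (total 11).
Teal receives 2.

2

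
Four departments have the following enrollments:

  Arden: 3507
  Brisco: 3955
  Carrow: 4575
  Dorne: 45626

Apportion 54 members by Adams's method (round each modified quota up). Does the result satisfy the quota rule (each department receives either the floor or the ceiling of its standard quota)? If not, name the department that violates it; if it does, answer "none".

Standard quotas: Arden 3.284, Brisco 3.704, Carrow 4.284, Dorne 42.728.
Adams allocation: Arden 4, Brisco 4, Carrow 5, Dorne 41.
Dorne has quota 42.728 (lower 42, upper 43) but receives 41 — outside the quota interval.

Dorne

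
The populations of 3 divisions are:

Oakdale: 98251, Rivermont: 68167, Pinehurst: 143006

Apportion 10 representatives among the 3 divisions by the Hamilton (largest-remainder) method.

Oakdale=3, Rivermont=2, Pinehurst=5

Total 309424; standard divisor 309424/10 ≈ 30942.4.
Standard quotas: Oakdale 3.1753, Rivermont 2.2030, Pinehurst 4.6217.
Lower quotas: Oakdale 3, Rivermont 2, Pinehurst 4 (sum 9, leaving 1 seat).
Remainders in descending order: Pinehurst 0.6217, Rivermont 0.2030, Oakdale 0.1753.
Largest remainder: Pinehurst receives the extra seat.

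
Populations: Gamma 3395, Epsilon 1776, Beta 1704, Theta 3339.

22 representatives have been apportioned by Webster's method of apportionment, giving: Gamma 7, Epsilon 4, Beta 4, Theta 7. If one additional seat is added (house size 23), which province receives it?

Priority for the next seat is population ÷ (current seats + 0.5).
Priorities: Gamma 452.667, Epsilon 394.667, Beta 378.667, Theta 445.200.
Highest priority: Gamma.

Gamma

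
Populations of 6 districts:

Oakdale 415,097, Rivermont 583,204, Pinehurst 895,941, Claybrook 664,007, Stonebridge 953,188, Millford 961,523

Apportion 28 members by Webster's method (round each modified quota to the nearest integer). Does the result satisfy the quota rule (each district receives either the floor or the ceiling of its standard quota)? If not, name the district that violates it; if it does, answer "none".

Standard quotas: Oakdale 2.598, Rivermont 3.651, Pinehurst 5.608, Claybrook 4.157, Stonebridge 5.967, Millford 6.019.
Webster allocation: Oakdale 3, Rivermont 4, Pinehurst 5, Claybrook 4, Stonebridge 6, Millford 6.
Every allocation lies between the lower and upper quota.

none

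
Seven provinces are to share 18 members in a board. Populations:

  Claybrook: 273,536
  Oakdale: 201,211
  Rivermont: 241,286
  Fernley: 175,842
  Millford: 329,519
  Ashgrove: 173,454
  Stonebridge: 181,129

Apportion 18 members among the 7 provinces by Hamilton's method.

Claybrook 3; Oakdale 2; Rivermont 3; Fernley 2; Millford 4; Ashgrove 2; Stonebridge 2

The standard divisor is 1575977/18 ≈ 87554.278.
Standard quotas: Claybrook 3.1242, Oakdale 2.2981, Rivermont 2.7558, Fernley 2.0084, Millford 3.7636, Ashgrove 1.9811, Stonebridge 2.0688.
Lower quotas: Claybrook 3, Oakdale 2, Rivermont 2, Fernley 2, Millford 3, Ashgrove 1, Stonebridge 2 (sum 15, leaving 3 seats).
Remainders in descending order: Ashgrove 0.9811, Millford 0.7636, Rivermont 0.7558, Oakdale 0.2981, Claybrook 0.1242, Stonebridge 0.0688, Fernley 0.0084.
Largest remainders: Ashgrove, Millford, Rivermont receive the extra seats.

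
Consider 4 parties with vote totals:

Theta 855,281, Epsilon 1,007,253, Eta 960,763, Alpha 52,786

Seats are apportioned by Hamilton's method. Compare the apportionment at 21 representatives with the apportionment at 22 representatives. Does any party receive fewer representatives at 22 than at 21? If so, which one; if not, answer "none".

At 21 seats: Theta 6, Epsilon 7, Eta 7, Alpha 1.
At 22 seats: Theta 7, Epsilon 8, Eta 7, Alpha 0.
Alpha drops from 1 to 0.

Alpha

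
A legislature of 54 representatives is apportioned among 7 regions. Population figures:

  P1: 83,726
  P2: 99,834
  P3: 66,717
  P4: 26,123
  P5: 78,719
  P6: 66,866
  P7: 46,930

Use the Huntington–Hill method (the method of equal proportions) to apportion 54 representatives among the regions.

With divisor 8757: modified quotas P1 9.561, P2 11.400, P3 7.619, P4 2.983, P5 8.989, P6 7.636, P7 5.359.
Geometric-mean thresholds: P1 √(9·10)=9.487, P2 √(11·12)=11.489, P3 √(7·8)=7.483, P4 √(2·3)=2.449, P5 √(8·9)=8.485, P6 √(7·8)=7.483, P7 √(5·6)=5.477.
Each quota rounded against its threshold gives P1 10, P2 11, P3 8, P4 3, P5 9, P6 8, P7 5 (total 54).

P1=10, P2=11, P3=8, P4=3, P5=9, P6=8, P7=5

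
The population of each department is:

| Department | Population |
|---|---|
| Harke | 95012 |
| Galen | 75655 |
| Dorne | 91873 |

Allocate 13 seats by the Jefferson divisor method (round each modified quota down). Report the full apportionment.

Harke: 5; Galen: 4; Dorne: 4

Standard divisor 262540/13 ≈ 20195.385; standard quotas: Harke 4.705, Galen 3.746, Dorne 4.549.
Rounding down gives 4, 3, 4 = 11 seats, so the divisor must be adjusted.
With modified divisor 18600: modified quotas Harke 5.108, Galen 4.067, Dorne 4.939.
Rounding down: Harke 5, Galen 4, Dorne 4 (total 13).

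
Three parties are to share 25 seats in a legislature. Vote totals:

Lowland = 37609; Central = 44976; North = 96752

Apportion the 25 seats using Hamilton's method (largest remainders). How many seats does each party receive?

Total 179337; standard divisor 179337/25 ≈ 7173.48.
Standard quotas: Lowland 5.2428, Central 6.2698, North 13.4875.
Lower quotas: Lowland 5, Central 6, North 13 (sum 24, leaving 1 seat).
Remainders in descending order: North 0.4875, Central 0.2698, Lowland 0.2428.
The surplus seat goes to North.

Lowland: 5; Central: 6; North: 14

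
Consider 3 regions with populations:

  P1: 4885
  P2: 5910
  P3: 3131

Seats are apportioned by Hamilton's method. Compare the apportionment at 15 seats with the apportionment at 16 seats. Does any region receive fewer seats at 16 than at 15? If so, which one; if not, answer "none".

P3

At 15 seats: P1 5, P2 6, P3 4.
At 16 seats: P1 6, P2 7, P3 3.
P3 drops from 4 to 3.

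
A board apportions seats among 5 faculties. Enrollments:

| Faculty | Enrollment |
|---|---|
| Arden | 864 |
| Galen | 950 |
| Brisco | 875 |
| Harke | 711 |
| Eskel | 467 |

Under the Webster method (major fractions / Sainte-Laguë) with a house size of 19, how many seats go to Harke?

Standard divisor 3867/19 ≈ 203.526; standard quotas: Arden 4.245, Galen 4.668, Brisco 4.299, Harke 3.493, Eskel 2.295.
Rounding to the nearest integer gives 4, 5, 4, 3, 2 = 18 seats, so the divisor must be adjusted.
With modified divisor 200: modified quotas Arden 4.320, Galen 4.750, Brisco 4.375, Harke 3.555, Eskel 2.335.
Rounding to the nearest integer: Arden 4, Galen 5, Brisco 4, Harke 4, Eskel 2 (total 19).
Harke receives 4.

4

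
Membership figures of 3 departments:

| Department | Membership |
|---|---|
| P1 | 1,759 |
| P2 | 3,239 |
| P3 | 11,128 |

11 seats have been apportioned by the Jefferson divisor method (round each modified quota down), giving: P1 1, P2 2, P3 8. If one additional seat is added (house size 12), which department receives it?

Priority for the next seat is population ÷ (current seats + 1).
Priorities: P1 879.500, P2 1079.667, P3 1236.444.
Highest priority: P3.

P3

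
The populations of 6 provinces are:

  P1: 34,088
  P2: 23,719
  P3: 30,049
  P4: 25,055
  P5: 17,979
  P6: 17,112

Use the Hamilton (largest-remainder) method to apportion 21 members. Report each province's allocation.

P1 5; P2 3; P3 4; P4 4; P5 3; P6 2

Total 148002; standard divisor 148002/21 ≈ 7047.714.
Standard quotas: P1 4.8367, P2 3.3655, P3 4.2637, P4 3.5551, P5 2.5510, P6 2.4280.
Lower quotas: P1 4, P2 3, P3 4, P4 3, P5 2, P6 2 (sum 18, leaving 3 seats).
Remainders in descending order: P1 0.8367, P4 0.5551, P5 0.5510, P6 0.4280, P2 0.3655, P3 0.2637.
Largest remainders: P1, P4, P5 receive the extra seats.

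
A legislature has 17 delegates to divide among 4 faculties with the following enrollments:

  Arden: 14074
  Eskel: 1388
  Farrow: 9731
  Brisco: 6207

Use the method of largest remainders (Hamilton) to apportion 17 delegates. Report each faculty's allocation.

Standard divisor: 31400 ÷ 17 ≈ 1847.059.
Standard quotas: Arden 7.6197, Eskel 0.7515, Farrow 5.2684, Brisco 3.3605.
Lower quotas: Arden 7, Eskel 0, Farrow 5, Brisco 3 (sum 15, leaving 2 seats).
Remainders in descending order: Eskel 0.7515, Arden 0.6197, Brisco 0.3605, Farrow 0.2684.
Largest remainders: Eskel, Arden receive the extra seats.

Arden: 8; Eskel: 1; Farrow: 5; Brisco: 3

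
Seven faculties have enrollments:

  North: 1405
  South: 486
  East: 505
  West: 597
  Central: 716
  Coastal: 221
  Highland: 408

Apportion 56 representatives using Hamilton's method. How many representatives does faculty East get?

7

The standard divisor is 4338/56 ≈ 77.464.
Standard quotas: North 18.137, South 6.274, East 6.519, West 7.707, Central 9.243, Coastal 2.853, Highland 5.267.
Lower quotas: North 18, South 6, East 6, West 7, Central 9, Coastal 2, Highland 5 (sum 53, leaving 3 seats).
Remainders in descending order: Coastal 0.853, West 0.707, East 0.519, South 0.274, Highland 0.267, Central 0.243, North 0.137.
The surplus seats go to Coastal, West, East.
East receives 7.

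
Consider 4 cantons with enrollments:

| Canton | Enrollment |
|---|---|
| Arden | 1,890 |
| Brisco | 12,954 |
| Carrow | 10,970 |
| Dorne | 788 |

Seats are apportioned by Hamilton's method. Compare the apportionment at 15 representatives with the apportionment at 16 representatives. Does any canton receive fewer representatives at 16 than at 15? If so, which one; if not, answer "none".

Dorne

At 15 seats: Arden 1, Brisco 7, Carrow 6, Dorne 1.
At 16 seats: Arden 1, Brisco 8, Carrow 7, Dorne 0.
Dorne drops from 1 to 0.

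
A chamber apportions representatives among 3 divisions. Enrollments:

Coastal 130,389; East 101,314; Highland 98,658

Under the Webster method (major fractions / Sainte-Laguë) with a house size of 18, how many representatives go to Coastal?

7

Standard divisor 330361/18 ≈ 18353.389; standard quotas: Coastal 7.104, East 5.520, Highland 5.375.
Rounding to the nearest integer gives Coastal 7, East 6, Highland 5 — total 18, matching the house size, so no adjustment is needed.
Coastal receives 7.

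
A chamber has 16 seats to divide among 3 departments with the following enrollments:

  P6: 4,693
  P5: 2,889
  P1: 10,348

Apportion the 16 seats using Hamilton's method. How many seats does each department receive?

P6 4; P5 3; P1 9

Standard divisor: 17930 ÷ 16 ≈ 1120.625.
Standard quotas: P6 4.1878, P5 2.5780, P1 9.2341.
Lower quotas: P6 4, P5 2, P1 9 (sum 15, leaving 1 seat).
Remainders in descending order: P5 0.5780, P1 0.2341, P6 0.1878.
Largest remainder: P5 receives the extra seat.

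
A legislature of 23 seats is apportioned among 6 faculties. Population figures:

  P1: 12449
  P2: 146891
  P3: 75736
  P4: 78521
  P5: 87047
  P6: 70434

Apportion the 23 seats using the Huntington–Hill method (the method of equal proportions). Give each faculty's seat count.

P1 1, P2 7, P3 4, P4 4, P5 4, P6 3

With divisor 21098: modified quotas P1 0.590, P2 6.962, P3 3.590, P4 3.722, P5 4.126, P6 3.338.
Geometric-mean thresholds: P1 (min 1), P2 √(6·7)=6.481, P3 √(3·4)=3.464, P4 √(3·4)=3.464, P5 √(4·5)=4.472, P6 √(3·4)=3.464.
Each quota rounded against its threshold gives P1 1, P2 7, P3 4, P4 4, P5 4, P6 3 (total 23).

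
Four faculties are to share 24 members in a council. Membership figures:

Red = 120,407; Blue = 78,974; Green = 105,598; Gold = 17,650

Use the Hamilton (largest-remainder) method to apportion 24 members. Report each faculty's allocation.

Red=9; Blue=6; Green=8; Gold=1

Total 322629; standard divisor 322629/24 ≈ 13442.875.
Standard quotas: Red 8.9569, Blue 5.8748, Green 7.8553, Gold 1.3130.
Lower quotas: Red 8, Blue 5, Green 7, Gold 1 (sum 21, leaving 3 seats).
Remainders in descending order: Red 0.9569, Blue 0.8748, Green 0.8553, Gold 0.3130.
Largest remainders: Red, Blue, Green receive the extra seats.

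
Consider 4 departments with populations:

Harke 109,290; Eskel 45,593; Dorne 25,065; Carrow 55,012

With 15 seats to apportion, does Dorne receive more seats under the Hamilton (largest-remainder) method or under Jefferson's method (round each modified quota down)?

Hamilton

Hamilton: Harke 7, Eskel 3, Dorne 2, Carrow 3.
Jefferson: Harke 7, Eskel 3, Dorne 1, Carrow 4.
Dorne gets 2 under Hamilton and 1 under Jefferson.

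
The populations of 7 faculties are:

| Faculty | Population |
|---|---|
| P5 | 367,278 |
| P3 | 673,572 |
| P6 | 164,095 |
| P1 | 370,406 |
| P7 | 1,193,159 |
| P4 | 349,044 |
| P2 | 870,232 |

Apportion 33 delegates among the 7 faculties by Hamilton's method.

Total 3987786; standard divisor 3987786/33 = 120842.
Standard quotas: P5 3.0393, P3 5.5740, P6 1.3579, P1 3.0652, P7 9.8737, P4 2.8884, P2 7.2014.
Lower quotas: P5 3, P3 5, P6 1, P1 3, P7 9, P4 2, P2 7 (sum 30, leaving 3 seats).
Remainders in descending order: P4 0.8884, P7 0.8737, P3 0.5740, P6 0.3579, P2 0.2014, P1 0.0652, P5 0.0393.
Largest remainders: P4, P7, P3 receive the extra seats.

P5 3, P3 6, P6 1, P1 3, P7 10, P4 3, P2 7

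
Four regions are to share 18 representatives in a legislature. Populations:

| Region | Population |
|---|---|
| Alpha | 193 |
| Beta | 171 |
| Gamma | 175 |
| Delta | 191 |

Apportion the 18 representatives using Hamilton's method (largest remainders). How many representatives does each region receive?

Alpha: 5, Beta: 4, Gamma: 4, Delta: 5

Standard divisor: 730 ÷ 18 ≈ 40.556.
Standard quotas: Alpha 4.759, Beta 4.216, Gamma 4.315, Delta 4.710.
Lower quotas: Alpha 4, Beta 4, Gamma 4, Delta 4 (sum 16, leaving 2 seats).
Remainders in descending order: Alpha 0.759, Delta 0.710, Gamma 0.315, Beta 0.216.
Largest remainders: Alpha, Delta receive the extra seats.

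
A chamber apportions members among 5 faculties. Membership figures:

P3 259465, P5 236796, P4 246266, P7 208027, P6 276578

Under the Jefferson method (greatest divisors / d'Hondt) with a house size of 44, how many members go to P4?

9

Standard divisor 1227132/44 ≈ 27889.364; standard quotas: P3 9.303, P5 8.491, P4 8.830, P7 7.459, P6 9.917.
Rounding down gives 9, 8, 8, 7, 9 = 41 seats, so the divisor must be adjusted.
With modified divisor 26200: modified quotas P3 9.903, P5 9.038, P4 9.399, P7 7.940, P6 10.556.
Rounding down: P3 9, P5 9, P4 9, P7 7, P6 10 (total 44).
P4 receives 9.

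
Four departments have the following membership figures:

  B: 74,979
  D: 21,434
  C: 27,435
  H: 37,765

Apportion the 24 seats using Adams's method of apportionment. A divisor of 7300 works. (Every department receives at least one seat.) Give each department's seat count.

B 11, D 3, C 4, H 6

With modified divisor 7300: modified quotas B 10.271, D 2.936, C 3.758, H 5.173.
Rounding up: B 11, D 3, C 4, H 6 (total 24).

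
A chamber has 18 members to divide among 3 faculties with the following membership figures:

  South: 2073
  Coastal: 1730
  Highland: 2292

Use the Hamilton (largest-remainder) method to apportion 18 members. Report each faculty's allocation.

Total 6095; standard divisor 6095/18 ≈ 338.611.
Standard quotas: South 6.122, Coastal 5.109, Highland 6.769.
Lower quotas: South 6, Coastal 5, Highland 6 (sum 17, leaving 1 seat).
Remainders in descending order: Highland 0.769, South 0.122, Coastal 0.109.
Largest remainder: Highland receives the extra seat.

South 6, Coastal 5, Highland 7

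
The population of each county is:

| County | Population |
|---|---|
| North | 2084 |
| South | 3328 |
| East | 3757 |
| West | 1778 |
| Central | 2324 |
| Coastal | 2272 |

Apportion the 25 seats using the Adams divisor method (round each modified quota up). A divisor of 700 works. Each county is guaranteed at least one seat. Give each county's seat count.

North 3, South 5, East 6, West 3, Central 4, Coastal 4

With modified divisor 700: modified quotas North 2.977, South 4.754, East 5.367, West 2.540, Central 3.320, Coastal 3.246.
Rounding up: North 3, South 5, East 6, West 3, Central 4, Coastal 4 (total 25).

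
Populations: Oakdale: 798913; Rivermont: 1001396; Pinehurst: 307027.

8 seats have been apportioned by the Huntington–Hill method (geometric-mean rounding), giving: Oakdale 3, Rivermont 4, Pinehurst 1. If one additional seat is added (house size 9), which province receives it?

Priority for the next seat is population ÷ (√(s·(s+1))).
Priorities: Oakdale 230626.318, Rivermont 223918.953, Pinehurst 217100.874.
Highest priority: Oakdale.

Oakdale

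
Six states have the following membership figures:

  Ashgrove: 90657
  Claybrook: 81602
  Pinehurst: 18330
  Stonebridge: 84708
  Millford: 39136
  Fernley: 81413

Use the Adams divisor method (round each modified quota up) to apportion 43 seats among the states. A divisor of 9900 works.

Ashgrove: 10; Claybrook: 9; Pinehurst: 2; Stonebridge: 9; Millford: 4; Fernley: 9

With modified divisor 9900: modified quotas Ashgrove 9.157, Claybrook 8.243, Pinehurst 1.852, Stonebridge 8.556, Millford 3.953, Fernley 8.224.
Rounding up: Ashgrove 10, Claybrook 9, Pinehurst 2, Stonebridge 9, Millford 4, Fernley 9 (total 43).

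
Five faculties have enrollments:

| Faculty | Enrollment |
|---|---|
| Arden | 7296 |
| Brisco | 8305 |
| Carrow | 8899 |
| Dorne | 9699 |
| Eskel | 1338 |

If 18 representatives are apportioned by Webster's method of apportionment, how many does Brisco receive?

4

Standard divisor 35537/18 ≈ 1974.278; standard quotas: Arden 3.696, Brisco 4.207, Carrow 4.507, Dorne 4.913, Eskel 0.678.
Rounding to the nearest integer gives 4, 4, 5, 5, 1 = 19 seats, so the divisor must be adjusted.
With modified divisor 2000: modified quotas Arden 3.648, Brisco 4.152, Carrow 4.449, Dorne 4.849, Eskel 0.669.
Rounding to the nearest integer: Arden 4, Brisco 4, Carrow 4, Dorne 5, Eskel 1 (total 18).
Brisco receives 4.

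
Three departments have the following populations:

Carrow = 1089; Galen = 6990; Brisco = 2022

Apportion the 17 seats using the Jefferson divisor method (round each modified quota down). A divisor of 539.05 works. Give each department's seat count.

Carrow: 2, Galen: 12, Brisco: 3

With modified divisor 539.05: modified quotas Carrow 2.020, Galen 12.967, Brisco 3.751.
Rounding down: Carrow 2, Galen 12, Brisco 3 (total 17).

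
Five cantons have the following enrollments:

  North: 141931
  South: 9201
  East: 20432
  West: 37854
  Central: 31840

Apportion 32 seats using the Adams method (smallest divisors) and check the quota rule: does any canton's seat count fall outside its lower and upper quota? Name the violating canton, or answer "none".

Standard quotas: North 18.825, South 1.220, East 2.710, West 5.021, Central 4.223.
Adams allocation: North 18, South 2, East 3, West 5, Central 4.
Every allocation lies between the lower and upper quota.

none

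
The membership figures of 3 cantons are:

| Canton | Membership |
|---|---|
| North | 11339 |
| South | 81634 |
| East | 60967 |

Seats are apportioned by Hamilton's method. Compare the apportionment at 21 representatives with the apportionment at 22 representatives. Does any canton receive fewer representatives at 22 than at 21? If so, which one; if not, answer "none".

At 21 seats: North 2, South 11, East 8.
At 22 seats: North 1, South 12, East 9.
North drops from 2 to 1.

North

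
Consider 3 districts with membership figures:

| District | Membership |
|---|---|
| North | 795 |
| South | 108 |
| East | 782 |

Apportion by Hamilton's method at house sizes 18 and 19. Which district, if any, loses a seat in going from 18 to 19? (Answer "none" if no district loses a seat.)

At 18 seats: North 9, South 1, East 8.
At 19 seats: North 9, South 1, East 9.
No district's allocation decreased.

none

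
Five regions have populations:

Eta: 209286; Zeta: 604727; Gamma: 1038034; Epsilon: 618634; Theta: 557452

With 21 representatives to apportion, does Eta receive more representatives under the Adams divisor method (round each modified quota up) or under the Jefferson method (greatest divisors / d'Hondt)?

Adams

Adams: Eta 2, Zeta 4, Gamma 7, Epsilon 4, Theta 4.
Jefferson: Eta 1, Zeta 4, Gamma 8, Epsilon 4, Theta 4.
Eta gets 2 under Adams and 1 under Jefferson.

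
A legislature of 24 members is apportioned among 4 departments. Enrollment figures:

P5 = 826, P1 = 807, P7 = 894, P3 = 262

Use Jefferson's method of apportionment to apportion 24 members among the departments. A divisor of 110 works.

P5 7, P1 7, P7 8, P3 2

With modified divisor 110: modified quotas P5 7.509, P1 7.336, P7 8.127, P3 2.382.
Rounding down: P5 7, P1 7, P7 8, P3 2 (total 24).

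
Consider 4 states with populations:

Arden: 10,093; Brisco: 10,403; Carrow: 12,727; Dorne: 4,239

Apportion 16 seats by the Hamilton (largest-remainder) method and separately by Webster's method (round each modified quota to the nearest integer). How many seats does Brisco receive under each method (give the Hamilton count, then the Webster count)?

Hamilton: Arden 4, Brisco 5, Carrow 5, Dorne 2.
Webster: Arden 4, Brisco 4, Carrow 6, Dorne 2.
Brisco gets 5 under Hamilton and 4 under Webster.

5 and 4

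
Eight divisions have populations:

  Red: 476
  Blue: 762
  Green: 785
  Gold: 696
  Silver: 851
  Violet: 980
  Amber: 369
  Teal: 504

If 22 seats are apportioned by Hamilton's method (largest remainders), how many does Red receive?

2

The standard divisor is 5423/22 ≈ 246.5.
Standard quotas: Red 1.931, Blue 3.091, Green 3.185, Gold 2.824, Silver 3.452, Violet 3.976, Amber 1.497, Teal 2.045.
Lower quotas: Red 1, Blue 3, Green 3, Gold 2, Silver 3, Violet 3, Amber 1, Teal 2 (sum 18, leaving 4 seats).
Remainders in descending order: Violet 0.976, Red 0.931, Gold 0.824, Amber 0.497, Silver 0.452, Green 0.185, Blue 0.091, Teal 0.045.
Largest remainders: Violet, Red, Gold, Amber receive the extra seats.
Red receives 2.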